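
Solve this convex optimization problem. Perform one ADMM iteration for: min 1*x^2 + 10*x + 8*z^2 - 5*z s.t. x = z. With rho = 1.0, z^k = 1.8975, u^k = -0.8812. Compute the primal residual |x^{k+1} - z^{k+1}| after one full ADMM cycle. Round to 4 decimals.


ADMM iteration with rho = 1.0, z^k = 1.8975, u^k = -0.8812
Step 1: x-update.
Minimize 1*x^2 + 10*x + (1.0/2)*(x - 1.8975 - 0.8812)^2
FOC: (2*1 + 1.0)*x = -10 + 1.0*(1.8975 + 0.8812)
x^{k+1} = -2.4071
Step 2: z-update.
Minimize 8*z^2 - 5*z + (1.0/2)*(-2.4071 - z - 0.8812)^2
FOC: (2*8 + 1.0)*z = 5 + 1.0*(-2.4071 - 0.8812)
z^{k+1} = 0.1007
Step 3: u-update.
u^{k+1} = -0.8812 - 2.4071 - 0.1007 = -3.389
Step 4: Primal residual = |-2.4071 - 0.1007| = 2.5078


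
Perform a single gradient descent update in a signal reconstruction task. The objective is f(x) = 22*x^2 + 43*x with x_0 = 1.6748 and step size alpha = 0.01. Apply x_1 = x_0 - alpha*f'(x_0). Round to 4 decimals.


We compute the gradient at x_0 and apply the update.
f'(x) = 44*x + 43
f'(1.6748) = 44*1.6748 + 43 = 116.6912
x_1 = 1.6748 - 0.01*116.6912 = 0.5079


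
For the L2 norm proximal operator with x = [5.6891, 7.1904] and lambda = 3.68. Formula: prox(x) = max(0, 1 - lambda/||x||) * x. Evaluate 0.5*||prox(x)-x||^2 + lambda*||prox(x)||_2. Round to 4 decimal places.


Step 1: Compute ||x||.
||x|| = 9.1688
Step 2: Compute scaling factor.
scale = max(0, 1 - 3.68/9.1688) = 0.5986
Step 3: prox(x) = [3.4057, 4.3045]
||prox(x)|| = 5.4888
Step 4: Proximal objective.
0.5*||prox-x||^2 = 6.7712
lambda*||prox|| = 20.1988
Total = 26.9701


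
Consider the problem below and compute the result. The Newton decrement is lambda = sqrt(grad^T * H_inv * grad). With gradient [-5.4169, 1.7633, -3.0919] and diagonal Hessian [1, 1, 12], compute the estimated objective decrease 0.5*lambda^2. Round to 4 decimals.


Step 1: H is diagonal, so H^(-1) * g = [-5.4169, 1.7633, -0.2577].
Step 2: g^T H^(-1) g = sum_i g_i^2 / H_ii
  = (-5.4169)^2/1 + (1.7633)^2/1 + (-3.0919)^2/12
  = 29.3428 + 3.1092 + 0.7967 = 33.2487
Step 3: Objective decrease = 0.5 * g^T H^(-1) g = 16.6243


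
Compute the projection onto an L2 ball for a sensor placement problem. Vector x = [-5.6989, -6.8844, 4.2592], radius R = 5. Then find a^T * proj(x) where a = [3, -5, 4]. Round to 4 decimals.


Step 1: Compute ||x|| (intermediates to 6 decimals).
||x|| = sqrt((-5.6989)^2 + (-6.8844)^2 + 4.2592^2) = 9.900162
Step 2: Project.
Since ||x|| > R, scale = R/||x|| = 5/9.900162 = 0.505042, proj(x) = scale * x
proj(x) = [-2.878184, -3.476911, 2.151075]
Step 3: Dot product.
a^T * proj(x) = 3*(-2.878184) - 5*(-3.476911) + 4*2.151075 = 17.3543


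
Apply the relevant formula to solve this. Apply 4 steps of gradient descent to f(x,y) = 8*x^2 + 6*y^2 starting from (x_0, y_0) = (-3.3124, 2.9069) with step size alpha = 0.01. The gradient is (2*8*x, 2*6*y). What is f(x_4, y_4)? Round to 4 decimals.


Gradient descent on f(x,y) = 8*x^2 + 6*y^2.
Starting point: (-3.3124, 2.9069), alpha = 0.01
Step 1: grad_x = 2*8*-3.3124 = -52.9984, grad_y = 2*6*2.9069 = 34.8828
  x_1 = -3.3124 - 0.01*-52.9984 = -2.7824
  y_1 = 2.9069 - 0.01*34.8828 = 2.5581
Step 2: grad_x = 2*8*-2.7824 = -44.5187, grad_y = 2*6*2.5581 = 30.6969
  x_2 = -2.7824 - 0.01*-44.5187 = -2.3372
  y_2 = 2.5581 - 0.01*30.6969 = 2.2511
Step 3: grad_x = 2*8*-2.3372 = -37.3957, grad_y = 2*6*2.2511 = 27.0132
  x_3 = -2.3372 - 0.01*-37.3957 = -1.9633
  y_3 = 2.2511 - 0.01*27.0132 = 1.981
Step 4: grad_x = 2*8*-1.9633 = -31.4124, grad_y = 2*6*1.981 = 23.7717
  x_4 = -1.9633 - 0.01*-31.4124 = -1.6491
  y_4 = 1.981 - 0.01*23.7717 = 1.7433
f(-1.6491, 1.7433) = 8*(-1.6491)^2 + 6*1.7433^2 = 39.9912


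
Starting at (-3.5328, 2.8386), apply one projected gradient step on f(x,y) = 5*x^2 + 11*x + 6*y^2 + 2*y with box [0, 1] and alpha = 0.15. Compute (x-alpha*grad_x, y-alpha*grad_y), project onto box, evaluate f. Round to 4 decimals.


Step 1: Compute gradient at (-3.5328, 2.8386).
grad_x = 2*5*-3.5328 + 11 = -24.328
grad_y = 2*6*2.8386 + 2 = 36.0632
Step 2: Gradient step.
x_raw = -3.5328 - 0.15*-24.328 = 0.1164
y_raw = 2.8386 - 0.15*36.0632 = -2.5709
Step 3: Project onto [0, 1].
x_proj = clip(0.1164) = 0.1164
y_proj = clip(-2.5709) = 0.0
Step 4: Evaluate f.
f(0.1164, 0.0) = 1.3481


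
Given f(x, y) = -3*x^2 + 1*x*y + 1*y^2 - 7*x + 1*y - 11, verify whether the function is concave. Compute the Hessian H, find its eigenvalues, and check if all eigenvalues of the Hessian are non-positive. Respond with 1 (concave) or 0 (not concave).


The Hessian of f(x,y) = -3*x^2 + 1*x*y + 1*y^2 - 7*x + 1*y - 11 is:
H = [[-6, 1], [1, 2]]
Trace = -6 + 2 = -4
Determinant = -6*2 - (1)^2 = -13
Discriminant = (-4)^2 - 4*-13 = 68.0
Eigenvalues: lambda_1 = -6.1231, lambda_2 = 2.1231
The function is not concave.

0


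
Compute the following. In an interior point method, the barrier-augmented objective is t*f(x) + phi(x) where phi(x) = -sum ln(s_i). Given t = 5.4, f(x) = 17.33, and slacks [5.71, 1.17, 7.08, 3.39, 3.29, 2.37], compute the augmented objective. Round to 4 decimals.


Step 1: Compute log-barrier.
ln values: [1.7422, 0.157, 1.9573, 1.2208, 1.1909, 0.8629]
phi = -(1.7422 + 0.157 + 1.9573 + 1.2208 + 1.1909 + 0.8629) = -7.1311
Step 2: Compute augmented objective.
t*f(x) = 5.4*17.33 = 93.582
Total = 93.582 - 7.1311 = 86.4509


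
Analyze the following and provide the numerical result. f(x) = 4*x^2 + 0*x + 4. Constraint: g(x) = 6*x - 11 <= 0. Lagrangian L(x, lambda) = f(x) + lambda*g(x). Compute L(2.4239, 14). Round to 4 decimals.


Step 1: Evaluate f(x).
f(2.4239) = 4*2.4239^2 + 0*2.4239 + 4 = 27.5012
Step 2: Evaluate g(x).
g(2.4239) = 6*2.4239 - 11 = 3.5434
Step 3: Compute Lagrangian.
L = 27.5012 + 14*3.5434 = 77.1088


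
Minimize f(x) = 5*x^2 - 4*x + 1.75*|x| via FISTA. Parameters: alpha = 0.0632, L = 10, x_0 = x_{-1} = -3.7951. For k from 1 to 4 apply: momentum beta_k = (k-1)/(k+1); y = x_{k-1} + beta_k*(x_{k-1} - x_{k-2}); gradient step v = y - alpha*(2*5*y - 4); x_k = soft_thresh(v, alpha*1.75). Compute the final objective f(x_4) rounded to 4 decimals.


FISTA on f(x) = 5*x^2 - 4*x + 1.75*|x|
L = 10, alpha = 0.0632
Iteration 1: beta = 0.0, y = -3.7951 + 0.0*(-3.7951 + 3.7951) = -3.7951
  grad(y) = -41.951, v = y - alpha*grad = -1.1438
  prox(v) = soft_thresh(-1.1438, 0.1106) = -1.0332
Iteration 2: beta = 0.3333, y = -1.0332 + 0.3333*(-1.0332 + 3.7951) = -0.1126
  grad(y) = -5.1256, v = y - alpha*grad = 0.2114
  prox(v) = soft_thresh(0.2114, 0.1106) = 0.1008
Iteration 3: beta = 0.5, y = 0.1008 + 0.5*(0.1008 + 1.0332) = 0.6678
  grad(y) = 2.6776, v = y - alpha*grad = 0.4985
  prox(v) = soft_thresh(0.4985, 0.1106) = 0.3879
Iteration 4: beta = 0.6, y = 0.3879 + 0.6*(0.3879 - 0.1008) = 0.5602
  grad(y) = 1.6023, v = y - alpha*grad = 0.459
  prox(v) = soft_thresh(0.459, 0.1106) = 0.3484
f(x_4) = 5*0.3484^2 - 4*0.3484 + 1.75*|0.3484| = -0.177


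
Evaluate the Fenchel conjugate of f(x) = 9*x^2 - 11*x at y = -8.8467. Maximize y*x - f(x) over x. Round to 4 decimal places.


f*(y) = sup_x {y*x - a*x^2 - b*x} = sup_x {(y-b)*x - a*x^2}
FOC: (y - b) - 2a*x = 0 => x* = (y - b)/(2a)
x* = (-8.8467 + 11)/(2*9) = 0.1196
f*(-8.8467) = (y-b)^2/(4a) = (-8.8467 + 11)^2/(4*9)
= 4.6367/36 = 0.1288


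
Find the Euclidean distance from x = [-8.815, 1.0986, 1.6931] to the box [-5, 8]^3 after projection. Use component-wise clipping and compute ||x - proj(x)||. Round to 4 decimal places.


Project each component onto [-5, 8].
clip(-8.815) = -5.0, clip(1.0986) = 1.0986, clip(1.6931) = 1.6931
Projection = [-5.0, 1.0986, 1.6931]
Squared diffs: [14.5542, 0.0, 0.0]
Distance = sqrt(14.5542) = 3.815


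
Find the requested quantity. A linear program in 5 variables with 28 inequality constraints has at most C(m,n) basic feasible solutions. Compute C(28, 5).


Each vertex corresponds to some choice of n active constraints out of m, so the number of vertices is at most C(m, n) = m! / (n!(m-n)!).
m = 28, n = 5
Numerator: 28 * 27 * 26 * 25 * 24
Denominator: 5! = 120
C(28, 5) = 98280


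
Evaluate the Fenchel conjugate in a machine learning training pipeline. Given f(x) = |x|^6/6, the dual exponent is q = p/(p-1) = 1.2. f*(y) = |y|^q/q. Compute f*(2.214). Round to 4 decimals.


The conjugate exponent q satisfies 1/p + 1/q = 1.
p = 6, so q = 6/(6 - 1) = 1.2
|y|^q = 2.214^1.2 = 2.5955
f*(2.214) = 2.5955 / 1.2 = 2.1629


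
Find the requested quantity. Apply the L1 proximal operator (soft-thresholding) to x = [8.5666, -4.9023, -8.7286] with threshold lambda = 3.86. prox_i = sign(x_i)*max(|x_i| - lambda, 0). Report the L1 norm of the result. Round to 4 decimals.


Soft-thresholding with lambda = 3.86:
prox(8.5666) = sign(8.5666)*max(|8.5666| - 3.86, 0) = 4.7066
prox(-4.9023) = sign(-4.9023)*max(|-4.9023| - 3.86, 0) = -1.0423
prox(-8.7286) = sign(-8.7286)*max(|-8.7286| - 3.86, 0) = -4.8686
prox(x) = [4.7066, -1.0423, -4.8686]
||prox(x)||_1 = 4.7066 + 1.0423 + 4.8686 = 10.6175


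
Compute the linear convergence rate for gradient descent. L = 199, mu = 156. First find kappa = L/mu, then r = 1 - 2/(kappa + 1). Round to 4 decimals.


Step 1: Compute the condition number.
kappa = L/mu = 199/156 = 1.2756
Step 2: Compute the convergence rate.
r = 1 - 2/(kappa + 1) = 1 - 2*mu/(L + mu) = (L - mu)/(L + mu) = 43/355 = 0.1211


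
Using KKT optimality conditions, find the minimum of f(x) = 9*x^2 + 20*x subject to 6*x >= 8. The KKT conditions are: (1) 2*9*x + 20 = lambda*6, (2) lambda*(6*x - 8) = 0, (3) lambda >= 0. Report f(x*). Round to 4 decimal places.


Step 1: Try lambda = 0 (constraint inactive).
x_unc = -20/(2*9) = -1.1111
Check: 6*-1.1111 = -6.6666 < 8 -- violated!
Step 2: Constraint must be active: 6*x = 8
x* = 8/6 = 4/3 = 1.3333 (rounded; the exact value 4/3 is used below)
lambda = (2*9*(4/3) + 20)/6 = 7.3333
Step 3: Compute optimal value.
f(x*) = 9*(4/3)^2 + 20*(4/3) = 42.6667


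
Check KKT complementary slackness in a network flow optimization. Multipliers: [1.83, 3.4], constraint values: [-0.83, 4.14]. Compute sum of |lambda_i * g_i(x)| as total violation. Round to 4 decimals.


KKT complementary slackness check:
lambda_1 * g_1 = 1.83 * -0.83 = -1.5189
lambda_2 * g_2 = 3.4 * 4.14 = 14.076
Total violation = 1.5189 + 14.076 = 15.5949


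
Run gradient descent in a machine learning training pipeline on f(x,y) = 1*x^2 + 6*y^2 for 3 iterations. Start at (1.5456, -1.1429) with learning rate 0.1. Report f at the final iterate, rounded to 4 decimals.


Gradient descent on f(x,y) = 1*x^2 + 6*y^2.
Starting point: (1.5456, -1.1429), alpha = 0.1
Step 1: grad_x = 2*1*1.5456 = 3.0912, grad_y = 2*6*-1.1429 = -13.7148
  x_1 = 1.5456 - 0.1*3.0912 = 1.2365
  y_1 = -1.1429 - 0.1*-13.7148 = 0.2286
Step 2: grad_x = 2*1*1.2365 = 2.473, grad_y = 2*6*0.2286 = 2.743
  x_2 = 1.2365 - 0.1*2.473 = 0.9892
  y_2 = 0.2286 - 0.1*2.743 = -0.0457
Step 3: grad_x = 2*1*0.9892 = 1.9784, grad_y = 2*6*-0.0457 = -0.5486
  x_3 = 0.9892 - 0.1*1.9784 = 0.7913
  y_3 = -0.0457 - 0.1*-0.5486 = 0.0091
f(0.7913, 0.0091) = 1*0.7913^2 + 6*0.0091^2 = 0.6267


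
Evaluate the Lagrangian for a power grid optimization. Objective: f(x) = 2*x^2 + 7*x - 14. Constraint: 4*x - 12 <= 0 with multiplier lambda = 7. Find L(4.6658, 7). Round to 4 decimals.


Step 1: Evaluate f(x).
f(4.6658) = 2*4.6658^2 + 7*4.6658 - 14 = 62.2
Step 2: Evaluate g(x).
g(4.6658) = 4*4.6658 - 12 = 6.6632
Step 3: Compute Lagrangian.
L = 62.2 + 7*6.6632 = 108.8424


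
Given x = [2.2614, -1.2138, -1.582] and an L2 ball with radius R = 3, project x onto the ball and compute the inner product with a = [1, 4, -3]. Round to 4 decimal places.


Step 1: Compute ||x|| (intermediates to 6 decimals).
||x|| = sqrt(2.2614^2 + (-1.2138)^2 + (-1.582)^2) = 3.014957
Step 2: Project.
Since ||x|| > R, scale = R/||x|| = 3/3.014957 = 0.995039, proj(x) = scale * x
proj(x) = [2.250181, -1.207778, -1.574152]
Step 3: Dot product.
a^T * proj(x) = 1*2.250181 + 4*(-1.207778) - 3*(-1.574152) = 2.1415


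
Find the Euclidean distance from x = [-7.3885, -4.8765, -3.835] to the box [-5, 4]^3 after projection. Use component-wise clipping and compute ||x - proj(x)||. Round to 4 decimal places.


Project each component onto [-5, 4].
clip(-7.3885) = -5.0, clip(-4.8765) = -4.8765, clip(-3.835) = -3.835
Projection = [-5.0, -4.8765, -3.835]
Squared diffs: [5.7049, 0.0, 0.0]
Distance = sqrt(5.7049) = 2.3885


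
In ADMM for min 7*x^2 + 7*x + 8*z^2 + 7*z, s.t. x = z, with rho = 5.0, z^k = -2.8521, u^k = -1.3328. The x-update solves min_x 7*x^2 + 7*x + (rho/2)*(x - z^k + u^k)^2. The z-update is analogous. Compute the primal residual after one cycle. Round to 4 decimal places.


ADMM iteration with rho = 5.0, z^k = -2.8521, u^k = -1.3328
Step 1: x-update.
Minimize 7*x^2 + 7*x + (5.0/2)*(x + 2.8521 - 1.3328)^2
FOC: (2*7 + 5.0)*x = -7 + 5.0*(-2.8521 + 1.3328)
x^{k+1} = -0.7682
Step 2: z-update.
Minimize 8*z^2 + 7*z + (5.0/2)*(-0.7682 - z - 1.3328)^2
FOC: (2*8 + 5.0)*z = -7 + 5.0*(-0.7682 - 1.3328)
z^{k+1} = -0.8336
Step 3: u-update.
u^{k+1} = -1.3328 - 0.7682 + 0.8336 = -1.2675
Step 4: Primal residual = |-0.7682 + 0.8336| = 0.0653


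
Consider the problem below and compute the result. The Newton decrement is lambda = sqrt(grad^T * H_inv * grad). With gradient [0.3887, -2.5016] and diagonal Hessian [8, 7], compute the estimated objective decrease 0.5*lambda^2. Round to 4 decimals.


Step 1: H is diagonal, so H^(-1) * g = [0.0486, -0.3574].
Step 2: g^T H^(-1) g = sum_i g_i^2 / H_ii
  = (0.3887)^2/8 + (-2.5016)^2/7
  = 0.0189 + 0.894 = 0.9129
Step 3: Objective decrease = 0.5 * g^T H^(-1) g = 0.4564


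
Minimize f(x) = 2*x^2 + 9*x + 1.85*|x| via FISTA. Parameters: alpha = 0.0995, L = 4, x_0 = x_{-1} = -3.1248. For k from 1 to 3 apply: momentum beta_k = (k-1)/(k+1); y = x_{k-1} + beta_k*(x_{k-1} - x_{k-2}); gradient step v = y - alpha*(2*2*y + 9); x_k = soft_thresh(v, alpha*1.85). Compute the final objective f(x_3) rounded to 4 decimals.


FISTA on f(x) = 2*x^2 + 9*x + 1.85*|x|
L = 4, alpha = 0.0995
Iteration 1: beta = 0.0, y = -3.1248 + 0.0*(-3.1248 + 3.1248) = -3.1248
  grad(y) = -3.4992, v = y - alpha*grad = -2.7766
  prox(v) = soft_thresh(-2.7766, 0.1841) = -2.5926
Iteration 2: beta = 0.3333, y = -2.5926 + 0.3333*(-2.5926 + 3.1248) = -2.4151
  grad(y) = -0.6606, v = y - alpha*grad = -2.3494
  prox(v) = soft_thresh(-2.3494, 0.1841) = -2.1653
Iteration 3: beta = 0.5, y = -2.1653 + 0.5*(-2.1653 + 2.5926) = -1.9517
  grad(y) = 1.1931, v = y - alpha*grad = -2.0704
  prox(v) = soft_thresh(-2.0704, 0.1841) = -1.8864
f(x_3) = 2*(-1.8864)^2 + 9*(-1.8864) + 1.85*|-1.8864| = -6.3708


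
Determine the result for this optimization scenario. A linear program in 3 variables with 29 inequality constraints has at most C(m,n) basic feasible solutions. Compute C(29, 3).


Each vertex corresponds to some choice of n active constraints out of m, so the number of vertices is at most C(m, n) = m! / (n!(m-n)!).
m = 29, n = 3
Numerator: 29 * 28 * 27
Denominator: 3! = 6
C(29, 3) = 3654


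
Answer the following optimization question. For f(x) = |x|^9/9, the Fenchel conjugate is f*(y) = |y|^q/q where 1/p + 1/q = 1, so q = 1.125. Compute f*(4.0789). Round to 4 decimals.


The conjugate exponent q satisfies 1/p + 1/q = 1.
p = 9, so q = 9/(9 - 1) = 1.125
|y|^q = 4.0789^1.125 = 4.8625
f*(4.0789) = 4.8625 / 1.125 = 4.3222


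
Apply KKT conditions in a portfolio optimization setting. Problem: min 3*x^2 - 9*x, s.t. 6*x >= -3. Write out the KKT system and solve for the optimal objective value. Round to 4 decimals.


Step 1: Try lambda = 0 (constraint inactive).
Stationarity: 2*3*x - 9 = 0
x* = 9/(2*3) = 1.5
Check constraint: 6*1.5 = 9.0 >= -3 -- satisfied.
Step 2: Compute optimal value.
f(x*) = 3*1.5^2 - 9*1.5 = -6.75


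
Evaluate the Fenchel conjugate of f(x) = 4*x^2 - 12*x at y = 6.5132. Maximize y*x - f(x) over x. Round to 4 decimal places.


f*(y) = sup_x {y*x - a*x^2 - b*x} = sup_x {(y-b)*x - a*x^2}
FOC: (y - b) - 2a*x = 0 => x* = (y - b)/(2a)
x* = (6.5132 + 12)/(2*4) = 2.3142
f*(6.5132) = (y-b)^2/(4a) = (6.5132 + 12)^2/(4*4)
= 342.7386/16 = 21.4212


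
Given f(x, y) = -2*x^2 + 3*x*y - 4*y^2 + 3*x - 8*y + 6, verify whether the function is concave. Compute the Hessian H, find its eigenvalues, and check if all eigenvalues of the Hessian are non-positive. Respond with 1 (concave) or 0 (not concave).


The Hessian of f(x,y) = -2*x^2 + 3*x*y - 4*y^2 + 3*x - 8*y + 6 is:
H = [[-4, 3], [3, -8]]
Trace = -4 - 8 = -12
Determinant = -4*-8 - (3)^2 = 23
Discriminant = (-12)^2 - 4*23 = 52.0
Eigenvalues: lambda_1 = -9.6056, lambda_2 = -2.3944
The function is concave.

1


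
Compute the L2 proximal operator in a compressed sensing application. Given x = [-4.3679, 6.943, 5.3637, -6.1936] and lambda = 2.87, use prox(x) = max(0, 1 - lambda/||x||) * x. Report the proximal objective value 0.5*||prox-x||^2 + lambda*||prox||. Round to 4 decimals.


Step 1: Compute ||x||.
||x|| = 11.5937
Step 2: Compute scaling factor.
scale = max(0, 1 - 2.87/11.5937) = 0.7525
Step 3: prox(x) = [-3.2866, 5.2243, 4.0359, -4.6604]
||prox(x)|| = 8.7237
Step 4: Proximal objective.
0.5*||prox-x||^2 = 4.1185
lambda*||prox|| = 25.037
Total = 29.1555


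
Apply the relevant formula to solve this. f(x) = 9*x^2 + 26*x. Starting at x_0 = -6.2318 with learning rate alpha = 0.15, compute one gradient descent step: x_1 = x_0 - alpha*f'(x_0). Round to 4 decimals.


We compute the gradient at x_0 and apply the update.
f'(x) = 18*x + 26
f'(-6.2318) = 18*-6.2318 + 26 = -86.1724
x_1 = -6.2318 - 0.15*-86.1724 = 6.6941


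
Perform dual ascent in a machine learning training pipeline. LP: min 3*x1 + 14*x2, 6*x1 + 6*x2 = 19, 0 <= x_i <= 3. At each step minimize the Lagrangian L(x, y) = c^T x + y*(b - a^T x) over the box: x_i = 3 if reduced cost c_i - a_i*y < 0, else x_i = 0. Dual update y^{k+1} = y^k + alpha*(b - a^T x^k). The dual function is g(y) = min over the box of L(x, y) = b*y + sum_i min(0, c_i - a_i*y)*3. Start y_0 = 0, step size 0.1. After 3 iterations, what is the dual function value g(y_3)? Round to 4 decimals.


Dual ascent for LP: min 3*x1 + 14*x2, 6*x1 + 6*x2 = 19, 0 <= x_i <= 3
Step 1: y^k = 0.0, reduced costs: (3.0, 14.0)
  x^k = (0.0, 0.0), subgradient = b - a^T x = 19.0
  y^{k+1} = 0.0 + 0.1*19.0 = 1.9
Step 2: y^k = 1.9, reduced costs: (-8.4, 2.6)
  x^k = (3.0, 0.0), subgradient = b - a^T x = 1.0
  y^{k+1} = 1.9 + 0.1*1.0 = 2.0
Step 3: y^k = 2.0, reduced costs: (-9.0, 2.0)
  x^k = (3.0, 0.0), subgradient = b - a^T x = 1.0
  y^{k+1} = 2.0 + 0.1*1.0 = 2.1
Dual objective at y_3 = 2.1: reduced costs (-9.6, 1.4), box minimizer x = (3.0, 0.0)
g(y_3) = b*y + (c1 - a1*y)*x1 + (c2 - a2*y)*x2 = 19*2.1 + (-9.6)*3.0 + 1.4*0.0 = 39.9 - 28.8 + 0.0 = 11.1


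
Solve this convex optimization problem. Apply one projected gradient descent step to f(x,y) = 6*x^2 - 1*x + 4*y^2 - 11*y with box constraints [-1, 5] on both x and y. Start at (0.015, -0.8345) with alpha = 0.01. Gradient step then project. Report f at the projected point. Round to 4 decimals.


Step 1: Compute gradient at (0.015, -0.8345).
grad_x = 2*6*0.015 - 1 = -0.82
grad_y = 2*4*-0.8345 - 11 = -17.676
Step 2: Gradient step.
x_raw = 0.015 - 0.01*-0.82 = 0.0232
y_raw = -0.8345 - 0.01*-17.676 = -0.6577
Step 3: Project onto [-1, 5].
x_proj = clip(0.0232) = 0.0232
y_proj = clip(-0.6577) = -0.6577
Step 4: Evaluate f.
f(0.0232, -0.6577) = 8.9457


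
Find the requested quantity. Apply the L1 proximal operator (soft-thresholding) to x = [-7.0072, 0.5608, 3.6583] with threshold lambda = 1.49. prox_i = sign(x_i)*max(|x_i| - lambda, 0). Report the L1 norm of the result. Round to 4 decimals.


Soft-thresholding with lambda = 1.49:
prox(-7.0072) = sign(-7.0072)*max(|-7.0072| - 1.49, 0) = -5.5172
prox(0.5608) = sign(0.5608)*max(|0.5608| - 1.49, 0) = 0.0
prox(3.6583) = sign(3.6583)*max(|3.6583| - 1.49, 0) = 2.1683
prox(x) = [-5.5172, 0.0, 2.1683]
||prox(x)||_1 = 5.5172 + 0.0 + 2.1683 = 7.6855


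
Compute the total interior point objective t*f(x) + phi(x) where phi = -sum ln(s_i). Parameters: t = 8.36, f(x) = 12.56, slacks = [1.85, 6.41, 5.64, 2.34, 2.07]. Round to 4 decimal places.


Step 1: Compute log-barrier.
ln values: [0.6152, 1.8579, 1.7299, 0.8502, 0.7275]
phi = -(0.6152 + 1.8579 + 1.7299 + 0.8502 + 0.7275) = -5.7806
Step 2: Compute augmented objective.
t*f(x) = 8.36*12.56 = 105.0016
Total = 105.0016 - 5.7806 = 99.221


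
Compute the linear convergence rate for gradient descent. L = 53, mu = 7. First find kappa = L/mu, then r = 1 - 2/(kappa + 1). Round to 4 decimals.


Step 1: Compute the condition number.
kappa = L/mu = 53/7 = 7.5714
Step 2: Compute the convergence rate.
r = 1 - 2/(kappa + 1) = 1 - 2*mu/(L + mu) = (L - mu)/(L + mu) = 46/60 = 0.7667


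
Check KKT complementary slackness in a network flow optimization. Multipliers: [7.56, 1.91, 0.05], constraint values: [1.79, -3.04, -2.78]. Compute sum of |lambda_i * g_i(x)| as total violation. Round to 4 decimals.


KKT complementary slackness check:
lambda_1 * g_1 = 7.56 * 1.79 = 13.5324
lambda_2 * g_2 = 1.91 * -3.04 = -5.8064
lambda_3 * g_3 = 0.05 * -2.78 = -0.139
Total violation = 13.5324 + 5.8064 + 0.139 = 19.4778


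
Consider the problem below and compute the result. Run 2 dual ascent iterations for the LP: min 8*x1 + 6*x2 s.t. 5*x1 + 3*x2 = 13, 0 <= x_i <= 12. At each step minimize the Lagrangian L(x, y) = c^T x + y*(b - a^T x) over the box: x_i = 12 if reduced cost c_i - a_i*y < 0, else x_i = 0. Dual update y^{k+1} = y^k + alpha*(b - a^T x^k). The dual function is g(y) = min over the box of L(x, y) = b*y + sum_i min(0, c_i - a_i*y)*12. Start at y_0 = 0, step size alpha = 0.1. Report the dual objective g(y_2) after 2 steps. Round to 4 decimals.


Dual ascent for LP: min 8*x1 + 6*x2, 5*x1 + 3*x2 = 13, 0 <= x_i <= 12
Step 1: y^k = 0.0, reduced costs: (8.0, 6.0)
  x^k = (0.0, 0.0), subgradient = b - a^T x = 13.0
  y^{k+1} = 0.0 + 0.1*13.0 = 1.3
Step 2: y^k = 1.3, reduced costs: (1.5, 2.1)
  x^k = (0.0, 0.0), subgradient = b - a^T x = 13.0
  y^{k+1} = 1.3 + 0.1*13.0 = 2.6
Dual objective at y_2 = 2.6: reduced costs (-5.0, -1.8), box minimizer x = (12.0, 12.0)
g(y_2) = b*y + (c1 - a1*y)*x1 + (c2 - a2*y)*x2 = 13*2.6 + (-5.0)*12.0 + (-1.8)*12.0 = 33.8 - 60.0 - 21.6 = -47.8


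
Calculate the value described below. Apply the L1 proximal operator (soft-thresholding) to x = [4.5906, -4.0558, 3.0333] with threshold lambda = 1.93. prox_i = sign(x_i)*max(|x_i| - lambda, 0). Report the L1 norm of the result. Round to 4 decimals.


Soft-thresholding with lambda = 1.93:
prox(4.5906) = sign(4.5906)*max(|4.5906| - 1.93, 0) = 2.6606
prox(-4.0558) = sign(-4.0558)*max(|-4.0558| - 1.93, 0) = -2.1258
prox(3.0333) = sign(3.0333)*max(|3.0333| - 1.93, 0) = 1.1033
prox(x) = [2.6606, -2.1258, 1.1033]
||prox(x)||_1 = 2.6606 + 2.1258 + 1.1033 = 5.8897


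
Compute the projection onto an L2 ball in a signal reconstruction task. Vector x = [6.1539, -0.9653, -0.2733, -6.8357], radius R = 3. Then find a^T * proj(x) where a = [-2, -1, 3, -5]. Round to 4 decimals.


Step 1: Compute ||x|| (intermediates to 6 decimals).
||x|| = sqrt(6.1539^2 + (-0.9653)^2 + (-0.2733)^2 + (-6.8357)^2) = 9.252231
Step 2: Project.
Since ||x|| > R, scale = R/||x|| = 3/9.252231 = 0.324246, proj(x) = scale * x
proj(x) = [1.995377, -0.312995, -0.088616, -2.216448]
Step 3: Dot product.
a^T * proj(x) = -2*1.995377 - 1*(-0.312995) + 3*(-0.088616) - 5*(-2.216448) = 7.1386


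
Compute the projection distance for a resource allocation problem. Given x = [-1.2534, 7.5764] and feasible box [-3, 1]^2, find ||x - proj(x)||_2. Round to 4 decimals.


Project each component onto [-3, 1].
clip(-1.2534) = -1.2534, clip(7.5764) = 1.0
Projection = [-1.2534, 1.0]
Squared diffs: [0.0, 43.249]
Distance = sqrt(43.249) = 6.5764


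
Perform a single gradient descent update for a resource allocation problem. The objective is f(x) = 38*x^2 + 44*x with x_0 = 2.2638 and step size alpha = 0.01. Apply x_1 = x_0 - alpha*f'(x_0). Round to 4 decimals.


We compute the gradient at x_0 and apply the update.
f'(x) = 76*x + 44
f'(2.2638) = 76*2.2638 + 44 = 216.0488
x_1 = 2.2638 - 0.01*216.0488 = 0.1033


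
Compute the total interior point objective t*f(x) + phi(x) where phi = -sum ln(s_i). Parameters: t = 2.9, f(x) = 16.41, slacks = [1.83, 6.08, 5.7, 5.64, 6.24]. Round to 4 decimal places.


Step 1: Compute log-barrier.
ln values: [0.6043, 1.805, 1.7405, 1.7299, 1.831]
phi = -(0.6043 + 1.805 + 1.7405 + 1.7299 + 1.831) = -7.7107
Step 2: Compute augmented objective.
t*f(x) = 2.9*16.41 = 47.589
Total = 47.589 - 7.7107 = 39.8783


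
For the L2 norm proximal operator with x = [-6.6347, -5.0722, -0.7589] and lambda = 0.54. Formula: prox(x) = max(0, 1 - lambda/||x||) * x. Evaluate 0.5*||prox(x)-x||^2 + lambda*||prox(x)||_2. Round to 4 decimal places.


Step 1: Compute ||x||.
||x|| = 8.3858
Step 2: Compute scaling factor.
scale = max(0, 1 - 0.54/8.3858) = 0.9356
Step 3: prox(x) = [-6.2075, -4.7456, -0.71]
||prox(x)|| = 7.8458
Step 4: Proximal objective.
0.5*||prox-x||^2 = 0.1458
lambda*||prox|| = 4.2367
Total = 4.3826


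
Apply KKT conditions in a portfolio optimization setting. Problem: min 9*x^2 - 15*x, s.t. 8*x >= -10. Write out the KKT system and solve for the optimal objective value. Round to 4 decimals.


Step 1: Try lambda = 0 (constraint inactive).
Stationarity: 2*9*x - 15 = 0
x* = 15/(2*9) = 5/6 = 0.8333 (rounded; the exact value 5/6 is used below)
Check constraint: 8*0.8333 = 6.6664 >= -10 -- satisfied.
Step 2: Compute optimal value.
f(x*) = 9*(5/6)^2 - 15*(5/6) = -6.25


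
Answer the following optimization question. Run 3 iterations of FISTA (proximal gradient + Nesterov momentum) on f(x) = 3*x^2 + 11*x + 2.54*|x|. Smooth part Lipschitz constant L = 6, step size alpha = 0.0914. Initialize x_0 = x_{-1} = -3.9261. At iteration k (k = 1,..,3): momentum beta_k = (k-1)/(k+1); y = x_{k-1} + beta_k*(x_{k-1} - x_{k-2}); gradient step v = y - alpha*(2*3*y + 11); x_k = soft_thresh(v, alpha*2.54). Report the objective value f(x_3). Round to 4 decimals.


FISTA on f(x) = 3*x^2 + 11*x + 2.54*|x|
L = 6, alpha = 0.0914
Iteration 1: beta = 0.0, y = -3.9261 + 0.0*(-3.9261 + 3.9261) = -3.9261
  grad(y) = -12.5566, v = y - alpha*grad = -2.7784
  prox(v) = soft_thresh(-2.7784, 0.2322) = -2.5463
Iteration 2: beta = 0.3333, y = -2.5463 + 0.3333*(-2.5463 + 3.9261) = -2.0863
  grad(y) = -1.518, v = y - alpha*grad = -1.9476
  prox(v) = soft_thresh(-1.9476, 0.2322) = -1.7154
Iteration 3: beta = 0.5, y = -1.7154 + 0.5*(-1.7154 + 2.5463) = -1.3
  grad(y) = 3.1999, v = y - alpha*grad = -1.5925
  prox(v) = soft_thresh(-1.5925, 0.2322) = -1.3603
f(x_3) = 3*(-1.3603)^2 + 11*(-1.3603) + 2.54*|-1.3603| = -5.9569


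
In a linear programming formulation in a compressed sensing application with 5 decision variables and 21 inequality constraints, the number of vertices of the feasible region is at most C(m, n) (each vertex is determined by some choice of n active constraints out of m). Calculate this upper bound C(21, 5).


Each vertex corresponds to some choice of n active constraints out of m, so the number of vertices is at most C(m, n) = m! / (n!(m-n)!).
m = 21, n = 5
Numerator: 21 * 20 * 19 * 18 * 17
Denominator: 5! = 120
C(21, 5) = 20349


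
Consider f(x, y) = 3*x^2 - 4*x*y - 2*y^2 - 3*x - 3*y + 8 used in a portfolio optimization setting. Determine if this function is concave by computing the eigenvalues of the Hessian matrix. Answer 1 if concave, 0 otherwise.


The Hessian of f(x,y) = 3*x^2 - 4*x*y - 2*y^2 - 3*x - 3*y + 8 is:
H = [[6, -4], [-4, -4]]
Trace = 6 - 4 = 2
Determinant = 6*-4 - (-4)^2 = -40
Discriminant = (2)^2 - 4*-40 = 164.0
Eigenvalues: lambda_1 = -5.4031, lambda_2 = 7.4031
The function is not concave.

0


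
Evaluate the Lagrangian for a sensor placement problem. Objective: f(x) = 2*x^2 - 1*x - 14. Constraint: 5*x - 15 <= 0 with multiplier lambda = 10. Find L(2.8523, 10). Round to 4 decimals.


Step 1: Evaluate f(x).
f(2.8523) = 2*2.8523^2 - 1*2.8523 - 14 = -0.5811
Step 2: Evaluate g(x).
g(2.8523) = 5*2.8523 - 15 = -0.7385
Step 3: Compute Lagrangian.
L = -0.5811 + 10*-0.7385 = -7.9661


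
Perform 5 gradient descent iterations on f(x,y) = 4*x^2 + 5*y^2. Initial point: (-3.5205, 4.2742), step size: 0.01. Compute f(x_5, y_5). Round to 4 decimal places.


Gradient descent on f(x,y) = 4*x^2 + 5*y^2.
Starting point: (-3.5205, 4.2742), alpha = 0.01
Step 1: grad_x = 2*4*-3.5205 = -28.164, grad_y = 2*5*4.2742 = 42.742
  x_1 = -3.5205 - 0.01*-28.164 = -3.2389
  y_1 = 4.2742 - 0.01*42.742 = 3.8468
Step 2: grad_x = 2*4*-3.2389 = -25.9109, grad_y = 2*5*3.8468 = 38.4678
  x_2 = -3.2389 - 0.01*-25.9109 = -2.9798
  y_2 = 3.8468 - 0.01*38.4678 = 3.4621
Step 3: grad_x = 2*4*-2.9798 = -23.838, grad_y = 2*5*3.4621 = 34.621
  x_3 = -2.9798 - 0.01*-23.838 = -2.7414
  y_3 = 3.4621 - 0.01*34.621 = 3.1159
Step 4: grad_x = 2*4*-2.7414 = -21.931, grad_y = 2*5*3.1159 = 31.1589
  x_4 = -2.7414 - 0.01*-21.931 = -2.5221
  y_4 = 3.1159 - 0.01*31.1589 = 2.8043
Step 5: grad_x = 2*4*-2.5221 = -20.1765, grad_y = 2*5*2.8043 = 28.043
  x_5 = -2.5221 - 0.01*-20.1765 = -2.3203
  y_5 = 2.8043 - 0.01*28.043 = 2.5239
f(-2.3203, 2.5239) = 4*(-2.3203)^2 + 5*2.5239^2 = 53.3848


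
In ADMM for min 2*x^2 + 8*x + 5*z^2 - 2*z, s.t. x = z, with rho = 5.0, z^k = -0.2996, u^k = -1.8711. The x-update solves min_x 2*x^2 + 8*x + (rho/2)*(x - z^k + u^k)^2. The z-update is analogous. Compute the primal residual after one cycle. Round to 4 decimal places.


ADMM iteration with rho = 5.0, z^k = -0.2996, u^k = -1.8711
Step 1: x-update.
Minimize 2*x^2 + 8*x + (5.0/2)*(x + 0.2996 - 1.8711)^2
FOC: (2*2 + 5.0)*x = -8 + 5.0*(-0.2996 + 1.8711)
x^{k+1} = -0.0158
Step 2: z-update.
Minimize 5*z^2 - 2*z + (5.0/2)*(-0.0158 - z - 1.8711)^2
FOC: (2*5 + 5.0)*z = 2 + 5.0*(-0.0158 - 1.8711)
z^{k+1} = -0.4956
Step 3: u-update.
u^{k+1} = -1.8711 - 0.0158 + 0.4956 = -1.3913
Step 4: Primal residual = |-0.0158 + 0.4956| = 0.4798


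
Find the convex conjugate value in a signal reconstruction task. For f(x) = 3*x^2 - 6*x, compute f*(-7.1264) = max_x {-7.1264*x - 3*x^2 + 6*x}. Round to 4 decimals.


f*(y) = sup_x {y*x - a*x^2 - b*x} = sup_x {(y-b)*x - a*x^2}
FOC: (y - b) - 2a*x = 0 => x* = (y - b)/(2a)
x* = (-7.1264 + 6)/(2*3) = -0.1877
f*(-7.1264) = (y-b)^2/(4a) = (-7.1264 + 6)^2/(4*3)
= 1.2688/12 = 0.1057


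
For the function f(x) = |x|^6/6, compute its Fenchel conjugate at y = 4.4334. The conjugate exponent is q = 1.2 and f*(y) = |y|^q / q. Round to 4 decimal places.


The conjugate exponent q satisfies 1/p + 1/q = 1.
p = 6, so q = 6/(6 - 1) = 1.2
|y|^q = 4.4334^1.2 = 5.9715
f*(4.4334) = 5.9715 / 1.2 = 4.9763


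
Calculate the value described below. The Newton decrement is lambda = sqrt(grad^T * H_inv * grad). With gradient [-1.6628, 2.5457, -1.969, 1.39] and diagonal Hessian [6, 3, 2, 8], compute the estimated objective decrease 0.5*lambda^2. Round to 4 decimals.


Step 1: H is diagonal, so H^(-1) * g = [-0.2771, 0.8486, -0.9845, 0.1738].
Step 2: g^T H^(-1) g = sum_i g_i^2 / H_ii
  = (-1.6628)^2/6 + (2.5457)^2/3 + (-1.969)^2/2 + (1.39)^2/8
  = 0.4608 + 2.1602 + 1.9385 + 0.2415 = 4.801
Step 3: Objective decrease = 0.5 * g^T H^(-1) g = 2.4005


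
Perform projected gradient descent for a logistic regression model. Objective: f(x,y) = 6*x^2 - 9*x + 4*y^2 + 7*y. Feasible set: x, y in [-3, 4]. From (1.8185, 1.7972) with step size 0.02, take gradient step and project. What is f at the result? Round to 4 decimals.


Step 1: Compute gradient at (1.8185, 1.7972).
grad_x = 2*6*1.8185 - 9 = 12.822
grad_y = 2*4*1.7972 + 7 = 21.3776
Step 2: Gradient step.
x_raw = 1.8185 - 0.02*12.822 = 1.5621
y_raw = 1.7972 - 0.02*21.3776 = 1.3696
Step 3: Project onto [-3, 4].
x_proj = clip(1.5621) = 1.5621
y_proj = clip(1.3696) = 1.3696
Step 4: Evaluate f.
f(1.5621, 1.3696) = 17.6729


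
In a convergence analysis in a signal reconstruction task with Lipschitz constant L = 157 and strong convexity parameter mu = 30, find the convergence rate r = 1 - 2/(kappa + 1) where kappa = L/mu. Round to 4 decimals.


Step 1: Compute the condition number.
kappa = L/mu = 157/30 = 5.2333
Step 2: Compute the convergence rate.
r = 1 - 2/(kappa + 1) = 1 - 2*mu/(L + mu) = (L - mu)/(L + mu) = 127/187 = 0.6791


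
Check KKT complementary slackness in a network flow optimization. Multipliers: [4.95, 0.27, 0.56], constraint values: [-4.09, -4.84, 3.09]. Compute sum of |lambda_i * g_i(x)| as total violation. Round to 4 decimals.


KKT complementary slackness check:
lambda_1 * g_1 = 4.95 * -4.09 = -20.2455
lambda_2 * g_2 = 0.27 * -4.84 = -1.3068
lambda_3 * g_3 = 0.56 * 3.09 = 1.7304
Total violation = 20.2455 + 1.3068 + 1.7304 = 23.2827


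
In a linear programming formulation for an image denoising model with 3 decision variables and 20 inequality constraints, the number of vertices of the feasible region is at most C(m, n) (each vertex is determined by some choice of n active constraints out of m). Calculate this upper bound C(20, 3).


Each vertex corresponds to some choice of n active constraints out of m, so the number of vertices is at most C(m, n) = m! / (n!(m-n)!).
m = 20, n = 3
Numerator: 20 * 19 * 18
Denominator: 3! = 6
C(20, 3) = 1140


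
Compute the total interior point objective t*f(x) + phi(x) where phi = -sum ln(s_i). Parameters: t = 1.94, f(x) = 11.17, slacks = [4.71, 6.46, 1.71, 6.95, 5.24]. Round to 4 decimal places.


Step 1: Compute log-barrier.
ln values: [1.5497, 1.8656, 0.5365, 1.9387, 1.6563]
phi = -(1.5497 + 1.8656 + 0.5365 + 1.9387 + 1.6563) = -7.5469
Step 2: Compute augmented objective.
t*f(x) = 1.94*11.17 = 21.6698
Total = 21.6698 - 7.5469 = 14.1229


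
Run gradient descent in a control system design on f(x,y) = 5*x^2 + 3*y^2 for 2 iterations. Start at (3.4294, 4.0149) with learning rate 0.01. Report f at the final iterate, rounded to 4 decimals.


Gradient descent on f(x,y) = 5*x^2 + 3*y^2.
Starting point: (3.4294, 4.0149), alpha = 0.01
Step 1: grad_x = 2*5*3.4294 = 34.294, grad_y = 2*3*4.0149 = 24.0894
  x_1 = 3.4294 - 0.01*34.294 = 3.0865
  y_1 = 4.0149 - 0.01*24.0894 = 3.774
Step 2: grad_x = 2*5*3.0865 = 30.8646, grad_y = 2*3*3.774 = 22.644
  x_2 = 3.0865 - 0.01*30.8646 = 2.7778
  y_2 = 3.774 - 0.01*22.644 = 3.5476
f(2.7778, 3.5476) = 5*2.7778^2 + 3*3.5476^2 = 76.3369


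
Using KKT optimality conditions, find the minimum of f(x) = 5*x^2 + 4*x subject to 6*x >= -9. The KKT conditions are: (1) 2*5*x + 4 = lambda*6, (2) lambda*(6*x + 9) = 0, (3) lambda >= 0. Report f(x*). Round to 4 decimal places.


Step 1: Try lambda = 0 (constraint inactive).
Stationarity: 2*5*x + 4 = 0
x* = -4/(2*5) = -0.4
Check constraint: 6*-0.4 = -2.4 >= -9 -- satisfied.
Step 2: Compute optimal value.
f(x*) = 5*(-0.4)^2 + 4*(-0.4) = -0.8


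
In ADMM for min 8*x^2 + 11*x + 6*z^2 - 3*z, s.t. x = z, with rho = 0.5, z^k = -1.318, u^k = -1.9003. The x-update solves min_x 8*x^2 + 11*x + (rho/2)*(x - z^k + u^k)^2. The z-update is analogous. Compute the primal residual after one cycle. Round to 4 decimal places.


ADMM iteration with rho = 0.5, z^k = -1.318, u^k = -1.9003
Step 1: x-update.
Minimize 8*x^2 + 11*x + (0.5/2)*(x + 1.318 - 1.9003)^2
FOC: (2*8 + 0.5)*x = -11 + 0.5*(-1.318 + 1.9003)
x^{k+1} = -0.649
Step 2: z-update.
Minimize 6*z^2 - 3*z + (0.5/2)*(-0.649 - z - 1.9003)^2
FOC: (2*6 + 0.5)*z = 3 + 0.5*(-0.649 - 1.9003)
z^{k+1} = 0.138
Step 3: u-update.
u^{k+1} = -1.9003 - 0.649 - 0.138 = -2.6873
Step 4: Primal residual = |-0.649 - 0.138| = 0.787


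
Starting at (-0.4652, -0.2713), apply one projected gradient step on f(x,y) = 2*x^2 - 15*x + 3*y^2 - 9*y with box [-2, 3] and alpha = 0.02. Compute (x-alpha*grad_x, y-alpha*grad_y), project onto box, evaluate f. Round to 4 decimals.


Step 1: Compute gradient at (-0.4652, -0.2713).
grad_x = 2*2*-0.4652 - 15 = -16.8608
grad_y = 2*3*-0.2713 - 9 = -10.6278
Step 2: Gradient step.
x_raw = -0.4652 - 0.02*-16.8608 = -0.128
y_raw = -0.2713 - 0.02*-10.6278 = -0.0587
Step 3: Project onto [-2, 3].
x_proj = clip(-0.128) = -0.128
y_proj = clip(-0.0587) = -0.0587
Step 4: Evaluate f.
f(-0.128, -0.0587) = 2.4916


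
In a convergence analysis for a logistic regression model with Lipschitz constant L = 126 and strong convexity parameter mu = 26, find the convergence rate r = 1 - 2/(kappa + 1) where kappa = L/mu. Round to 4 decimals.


Step 1: Compute the condition number.
kappa = L/mu = 126/26 = 4.8462
Step 2: Compute the convergence rate.
r = 1 - 2/(kappa + 1) = 1 - 2*mu/(L + mu) = (L - mu)/(L + mu) = 100/152 = 0.6579


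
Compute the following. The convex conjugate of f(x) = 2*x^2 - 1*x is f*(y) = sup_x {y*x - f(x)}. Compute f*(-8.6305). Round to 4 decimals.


f*(y) = sup_x {y*x - a*x^2 - b*x} = sup_x {(y-b)*x - a*x^2}
FOC: (y - b) - 2a*x = 0 => x* = (y - b)/(2a)
x* = (-8.6305 + 1)/(2*2) = -1.9076
f*(-8.6305) = (y-b)^2/(4a) = (-8.6305 + 1)^2/(4*2)
= 58.2245/8 = 7.2781


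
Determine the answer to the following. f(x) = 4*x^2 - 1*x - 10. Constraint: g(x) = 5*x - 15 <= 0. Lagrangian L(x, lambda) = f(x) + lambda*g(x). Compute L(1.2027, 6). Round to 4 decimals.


Step 1: Evaluate f(x).
f(1.2027) = 4*1.2027^2 - 1*1.2027 - 10 = -5.4168
Step 2: Evaluate g(x).
g(1.2027) = 5*1.2027 - 15 = -8.9865
Step 3: Compute Lagrangian.
L = -5.4168 + 6*-8.9865 = -59.3358


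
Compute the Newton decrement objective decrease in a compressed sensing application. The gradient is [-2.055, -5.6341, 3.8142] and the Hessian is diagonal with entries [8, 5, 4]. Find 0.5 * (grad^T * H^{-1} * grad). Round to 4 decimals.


Step 1: H is diagonal, so H^(-1) * g = [-0.2569, -1.1268, 0.9536].
Step 2: g^T H^(-1) g = sum_i g_i^2 / H_ii
  = (-2.055)^2/8 + (-5.6341)^2/5 + (3.8142)^2/4
  = 0.5279 + 6.3486 + 3.637 = 10.5135
Step 3: Objective decrease = 0.5 * g^T H^(-1) g = 5.2568


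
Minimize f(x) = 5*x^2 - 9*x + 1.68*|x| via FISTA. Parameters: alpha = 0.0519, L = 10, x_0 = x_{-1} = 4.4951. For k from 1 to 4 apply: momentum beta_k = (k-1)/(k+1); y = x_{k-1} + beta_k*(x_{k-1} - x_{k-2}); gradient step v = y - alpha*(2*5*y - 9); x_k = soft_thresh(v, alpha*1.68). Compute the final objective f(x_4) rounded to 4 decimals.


FISTA on f(x) = 5*x^2 - 9*x + 1.68*|x|
L = 10, alpha = 0.0519
Iteration 1: beta = 0.0, y = 4.4951 + 0.0*(4.4951 - 4.4951) = 4.4951
  grad(y) = 35.951, v = y - alpha*grad = 2.6292
  prox(v) = soft_thresh(2.6292, 0.0872) = 2.5421
Iteration 2: beta = 0.3333, y = 2.5421 + 0.3333*(2.5421 - 4.4951) = 1.891
  grad(y) = 9.9103, v = y - alpha*grad = 1.3767
  prox(v) = soft_thresh(1.3767, 0.0872) = 1.2895
Iteration 3: beta = 0.5, y = 1.2895 + 0.5*(1.2895 - 2.5421) = 0.6632
  grad(y) = -2.3678, v = y - alpha*grad = 0.7861
  prox(v) = soft_thresh(0.7861, 0.0872) = 0.6989
Iteration 4: beta = 0.6, y = 0.6989 + 0.6*(0.6989 - 1.2895) = 0.3446
  grad(y) = -5.5543, v = y - alpha*grad = 0.6328
  prox(v) = soft_thresh(0.6328, 0.0872) = 0.5456
f(x_4) = 5*0.5456^2 - 9*0.5456 + 1.68*|0.5456| = -2.5055


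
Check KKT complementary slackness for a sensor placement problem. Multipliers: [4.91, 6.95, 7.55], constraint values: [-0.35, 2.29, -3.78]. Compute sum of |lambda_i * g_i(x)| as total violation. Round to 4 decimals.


KKT complementary slackness check:
lambda_1 * g_1 = 4.91 * -0.35 = -1.7185
lambda_2 * g_2 = 6.95 * 2.29 = 15.9155
lambda_3 * g_3 = 7.55 * -3.78 = -28.539
Total violation = 1.7185 + 15.9155 + 28.539 = 46.173


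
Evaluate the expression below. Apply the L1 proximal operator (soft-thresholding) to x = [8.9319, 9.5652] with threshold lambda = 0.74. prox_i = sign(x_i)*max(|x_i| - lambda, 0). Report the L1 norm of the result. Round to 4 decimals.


Soft-thresholding with lambda = 0.74:
prox(8.9319) = sign(8.9319)*max(|8.9319| - 0.74, 0) = 8.1919
prox(9.5652) = sign(9.5652)*max(|9.5652| - 0.74, 0) = 8.8252
prox(x) = [8.1919, 8.8252]
||prox(x)||_1 = 8.1919 + 8.8252 = 17.0171


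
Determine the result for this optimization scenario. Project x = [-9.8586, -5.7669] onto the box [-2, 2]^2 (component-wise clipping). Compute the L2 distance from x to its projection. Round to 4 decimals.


Project each component onto [-2, 2].
clip(-9.8586) = -2.0, clip(-5.7669) = -2.0
Projection = [-2.0, -2.0]
Squared diffs: [61.7576, 14.1895]
Distance = sqrt(75.9471) = 8.7148


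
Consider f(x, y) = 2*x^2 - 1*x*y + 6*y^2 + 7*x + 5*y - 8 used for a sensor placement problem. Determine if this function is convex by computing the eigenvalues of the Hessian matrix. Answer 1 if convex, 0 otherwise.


The Hessian of f(x,y) = 2*x^2 - 1*x*y + 6*y^2 + 7*x + 5*y - 8 is:
H = [[4, -1], [-1, 12]]
Trace = 4 + 12 = 16
Determinant = 4*12 - (-1)^2 = 47
Discriminant = (16)^2 - 4*47 = 68.0
Eigenvalues: lambda_1 = 3.8769, lambda_2 = 12.1231
The function is convex.

1
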